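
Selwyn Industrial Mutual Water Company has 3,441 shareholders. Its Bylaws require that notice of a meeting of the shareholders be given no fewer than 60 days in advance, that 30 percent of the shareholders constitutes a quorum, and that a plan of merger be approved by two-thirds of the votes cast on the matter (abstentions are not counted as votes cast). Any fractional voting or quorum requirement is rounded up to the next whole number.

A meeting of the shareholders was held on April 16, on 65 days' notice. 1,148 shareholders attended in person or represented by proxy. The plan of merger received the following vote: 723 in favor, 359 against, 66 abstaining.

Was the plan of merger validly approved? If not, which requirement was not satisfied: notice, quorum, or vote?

Valid — all requirements satisfied.

Notice: 65 days given; 60 required. Satisfied.
Quorum: 30% of 3,441 = 1,032.30, rounded up to 1,033; 1,148 present. Satisfied.
Vote: requires two-thirds of the votes cast (1,148 − 66 abstaining = 1,082); 2/3 of 1082 = 721.33, rounded up to 722, so 722 needed; 723 in favor. Satisfied.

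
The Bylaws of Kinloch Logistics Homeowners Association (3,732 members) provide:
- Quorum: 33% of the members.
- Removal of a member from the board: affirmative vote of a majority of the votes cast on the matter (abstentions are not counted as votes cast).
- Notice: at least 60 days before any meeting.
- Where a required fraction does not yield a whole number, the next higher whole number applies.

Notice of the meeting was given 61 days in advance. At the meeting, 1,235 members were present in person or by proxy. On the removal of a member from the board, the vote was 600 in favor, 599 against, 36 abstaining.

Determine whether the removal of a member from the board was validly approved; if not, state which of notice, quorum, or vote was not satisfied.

Valid — all requirements satisfied.

Notice: 61 days given; 60 required. Satisfied.
Quorum: 33% of 3,732 = 1,231.56, rounded up to 1,232; 1,235 present. Satisfied.
Vote: requires a majority of the votes cast (1,235 − 36 abstaining = 1,199); a majority of 1199 is 600, so 600 needed; 600 in favor. Satisfied.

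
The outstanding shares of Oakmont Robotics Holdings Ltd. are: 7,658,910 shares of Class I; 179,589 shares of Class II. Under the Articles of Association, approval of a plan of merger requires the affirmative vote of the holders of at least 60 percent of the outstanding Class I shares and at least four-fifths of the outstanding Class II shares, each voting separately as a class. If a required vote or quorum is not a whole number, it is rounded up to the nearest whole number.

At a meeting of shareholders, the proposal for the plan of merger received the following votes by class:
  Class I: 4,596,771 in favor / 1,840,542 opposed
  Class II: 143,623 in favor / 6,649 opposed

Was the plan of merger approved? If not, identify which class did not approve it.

Not approved — the Class II shares did not give the required vote.

Class I: 3/5 of 7658910 = 4595346; 4,595,346 required, 4,596,771 in favor — approved.
Class II: 4/5 of 179589 = 143671.20, rounded up to 143672; 143,672 required, 143,623 in favor — not approved.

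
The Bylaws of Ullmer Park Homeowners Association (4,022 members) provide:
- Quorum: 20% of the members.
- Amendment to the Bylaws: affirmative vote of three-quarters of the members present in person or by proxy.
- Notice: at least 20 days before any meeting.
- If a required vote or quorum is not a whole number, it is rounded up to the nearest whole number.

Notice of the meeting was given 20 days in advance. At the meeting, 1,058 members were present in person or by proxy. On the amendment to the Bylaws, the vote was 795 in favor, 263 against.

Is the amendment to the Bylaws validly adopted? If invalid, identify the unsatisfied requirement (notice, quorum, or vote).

Valid — all requirements satisfied.

Notice: 20 days given; 20 required. Satisfied.
Quorum: 20% of 4,022 = 804.40, rounded up to 805; 1,058 present. Satisfied.
Vote: requires three-fourths of those present (1,058); 3/4 of 1058 = 793.50, rounded up to 794, so 794 needed; 795 in favor. Satisfied.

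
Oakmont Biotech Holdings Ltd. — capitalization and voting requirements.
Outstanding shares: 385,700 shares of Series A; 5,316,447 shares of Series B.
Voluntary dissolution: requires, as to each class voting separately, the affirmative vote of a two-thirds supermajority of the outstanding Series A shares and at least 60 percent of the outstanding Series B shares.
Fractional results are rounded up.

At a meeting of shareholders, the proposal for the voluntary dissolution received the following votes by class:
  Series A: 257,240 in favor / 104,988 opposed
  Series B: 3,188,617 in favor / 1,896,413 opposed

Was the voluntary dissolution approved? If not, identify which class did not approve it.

Not approved — the Series B shares did not give the required vote.

Series A: 2/3 of 385700 = 257133.33, rounded up to 257134; 257,134 required, 257,240 in favor — approved.
Series B: 3/5 of 5316447 = 3189868.20, rounded up to 3189869; 3,189,869 required, 3,188,617 in favor — not approved.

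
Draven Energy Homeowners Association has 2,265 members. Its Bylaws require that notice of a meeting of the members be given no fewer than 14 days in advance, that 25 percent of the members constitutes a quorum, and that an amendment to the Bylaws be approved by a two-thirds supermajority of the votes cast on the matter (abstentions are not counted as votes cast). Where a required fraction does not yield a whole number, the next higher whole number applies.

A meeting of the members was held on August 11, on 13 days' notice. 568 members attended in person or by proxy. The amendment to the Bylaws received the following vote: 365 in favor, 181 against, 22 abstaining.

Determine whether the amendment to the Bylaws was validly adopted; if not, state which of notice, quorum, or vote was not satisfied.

Notice: 13 days given; 14 required. Not satisfied.
Quorum: 25% of 2,265 = 566.25, rounded up to 567; 568 present. Satisfied.
Vote: requires two-thirds of the votes cast (568 − 22 abstaining = 546); 2/3 of 546 = 364, so 364 needed; 365 in favor. Satisfied.

Invalid — notice requirement not satisfied.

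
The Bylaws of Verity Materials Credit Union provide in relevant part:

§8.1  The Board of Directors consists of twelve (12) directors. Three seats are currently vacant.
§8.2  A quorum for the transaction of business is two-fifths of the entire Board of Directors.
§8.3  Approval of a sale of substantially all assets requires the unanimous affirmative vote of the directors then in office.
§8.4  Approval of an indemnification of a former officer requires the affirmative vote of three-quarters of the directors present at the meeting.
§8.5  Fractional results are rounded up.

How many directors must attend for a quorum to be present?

2/5 of 12 = 4.80, rounded up to 5.

5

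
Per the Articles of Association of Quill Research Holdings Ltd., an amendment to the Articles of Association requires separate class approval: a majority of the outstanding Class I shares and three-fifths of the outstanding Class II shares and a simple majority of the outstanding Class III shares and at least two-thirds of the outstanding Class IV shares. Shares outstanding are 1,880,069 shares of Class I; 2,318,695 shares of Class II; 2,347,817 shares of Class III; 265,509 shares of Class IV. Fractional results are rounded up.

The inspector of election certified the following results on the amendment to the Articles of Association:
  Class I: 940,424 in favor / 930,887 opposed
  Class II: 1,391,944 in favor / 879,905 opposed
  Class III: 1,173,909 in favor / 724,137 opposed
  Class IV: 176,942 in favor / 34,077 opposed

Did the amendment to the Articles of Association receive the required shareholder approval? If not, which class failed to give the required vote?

Class I: a majority of 1880069 is 940035; 940,035 required, 940,424 in favor — approved.
Class II: 3/5 of 2318695 = 1391217; 1,391,217 required, 1,391,944 in favor — approved.
Class III: a majority of 2347817 is 1173909; 1,173,909 required, 1,173,909 in favor — approved.
Class IV: 2/3 of 265509 = 177006; 177,006 required, 176,942 in favor — not approved.

Not approved — the Class IV shares did not give the required vote.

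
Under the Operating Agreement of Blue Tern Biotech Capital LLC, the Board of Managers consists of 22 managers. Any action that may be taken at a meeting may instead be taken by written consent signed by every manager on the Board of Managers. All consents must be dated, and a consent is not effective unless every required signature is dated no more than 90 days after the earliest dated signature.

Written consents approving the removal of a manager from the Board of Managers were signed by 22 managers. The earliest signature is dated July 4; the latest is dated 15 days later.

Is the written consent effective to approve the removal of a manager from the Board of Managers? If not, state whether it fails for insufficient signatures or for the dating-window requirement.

Effective — both the signature and dating-window requirements are satisfied.

Signatures required: the unanimous vote of 22 — unanimous means all 22, so 22 needed; 22 signed. Sufficient.
Dating window: the latest signature is 15 days after the earliest; the limit is 90 days. Within the window.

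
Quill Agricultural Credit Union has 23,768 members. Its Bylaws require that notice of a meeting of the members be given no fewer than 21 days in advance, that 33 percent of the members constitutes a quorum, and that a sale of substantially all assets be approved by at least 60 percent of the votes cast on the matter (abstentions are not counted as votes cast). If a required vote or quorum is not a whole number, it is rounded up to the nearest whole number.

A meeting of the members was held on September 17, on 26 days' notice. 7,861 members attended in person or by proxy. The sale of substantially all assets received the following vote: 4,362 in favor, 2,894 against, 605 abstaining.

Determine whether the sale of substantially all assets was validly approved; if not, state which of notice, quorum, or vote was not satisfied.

Notice: 26 days given; 21 required. Satisfied.
Quorum: 33% of 23,768 = 7,843.44, rounded up to 7,844; 7,861 present. Satisfied.
Vote: requires three-fifths of the votes cast (7,861 − 605 abstaining = 7,256); 3/5 of 7256 = 4353.60, rounded up to 4354, so 4,354 needed; 4,362 in favor. Satisfied.

Valid — all requirements satisfied.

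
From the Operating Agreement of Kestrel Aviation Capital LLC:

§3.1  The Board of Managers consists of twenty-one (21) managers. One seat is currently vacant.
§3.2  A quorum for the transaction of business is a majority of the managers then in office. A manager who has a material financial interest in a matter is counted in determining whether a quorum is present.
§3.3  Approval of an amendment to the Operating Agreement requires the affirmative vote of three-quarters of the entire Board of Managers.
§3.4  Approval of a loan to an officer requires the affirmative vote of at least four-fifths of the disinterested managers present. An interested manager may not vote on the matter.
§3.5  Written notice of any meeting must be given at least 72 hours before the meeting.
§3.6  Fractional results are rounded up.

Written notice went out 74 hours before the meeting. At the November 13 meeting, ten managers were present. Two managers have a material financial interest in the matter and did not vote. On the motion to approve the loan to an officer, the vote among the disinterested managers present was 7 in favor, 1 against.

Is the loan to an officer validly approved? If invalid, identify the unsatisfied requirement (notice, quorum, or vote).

Invalid — quorum requirement not satisfied.

Notice: 74 hours given; 72 required (74 ≥ 72). Satisfied.
Quorum: 10 present (interested managers count toward quorum); quorum is 11. Not satisfied.
Vote: the loan to an officer requires four-fifths of the disinterested managers present (10 − 2 = 8). 4/5 of 8 = 6.40, rounded up to 7, so 7 affirmative votes are needed; 7 voted in favor. Satisfied. (Moot — without a quorum no business can be validly transacted.)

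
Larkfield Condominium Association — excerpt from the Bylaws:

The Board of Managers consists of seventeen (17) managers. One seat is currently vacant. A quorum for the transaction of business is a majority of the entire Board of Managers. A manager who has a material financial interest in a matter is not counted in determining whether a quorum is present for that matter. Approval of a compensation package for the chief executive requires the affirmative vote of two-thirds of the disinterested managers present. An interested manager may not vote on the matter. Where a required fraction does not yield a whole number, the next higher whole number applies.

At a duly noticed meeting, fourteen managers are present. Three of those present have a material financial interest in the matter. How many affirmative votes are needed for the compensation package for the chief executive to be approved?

8

The compensation package for the chief executive requires two-thirds of the disinterested managers present (14 − 3 = 11).
2/3 of 11 = 7.33, rounded up to 8.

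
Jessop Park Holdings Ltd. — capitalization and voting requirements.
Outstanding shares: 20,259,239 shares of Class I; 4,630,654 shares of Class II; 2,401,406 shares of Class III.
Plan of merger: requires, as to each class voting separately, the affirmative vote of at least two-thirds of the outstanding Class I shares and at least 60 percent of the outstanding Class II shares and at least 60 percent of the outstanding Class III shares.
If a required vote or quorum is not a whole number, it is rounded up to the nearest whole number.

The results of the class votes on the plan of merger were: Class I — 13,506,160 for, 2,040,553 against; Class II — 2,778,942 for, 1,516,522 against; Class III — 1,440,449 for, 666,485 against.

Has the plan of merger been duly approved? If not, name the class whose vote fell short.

Class I: 2/3 of 20259239 = 13506159.33, rounded up to 13506160; 13,506,160 required, 13,506,160 in favor — approved.
Class II: 3/5 of 4630654 = 2778392.40, rounded up to 2778393; 2,778,393 required, 2,778,942 in favor — approved.
Class III: 3/5 of 2401406 = 1440843.60, rounded up to 1440844; 1,440,844 required, 1,440,449 in favor — not approved.

Not approved — the Class III shares did not give the required vote.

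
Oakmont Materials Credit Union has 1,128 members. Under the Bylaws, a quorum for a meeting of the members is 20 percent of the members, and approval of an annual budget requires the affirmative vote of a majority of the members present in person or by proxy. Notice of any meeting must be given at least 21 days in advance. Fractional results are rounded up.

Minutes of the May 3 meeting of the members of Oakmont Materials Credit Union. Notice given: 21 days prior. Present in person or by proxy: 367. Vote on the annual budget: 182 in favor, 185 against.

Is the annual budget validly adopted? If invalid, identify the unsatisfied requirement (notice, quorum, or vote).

Invalid — vote requirement not satisfied.

Notice: 21 days given; 21 required. Satisfied.
Quorum: 20% of 1,128 = 225.60, rounded up to 226; 367 present. Satisfied.
Vote: requires a majority of those present (367); a majority of 367 is 184, so 184 needed; 182 in favor. Not satisfied.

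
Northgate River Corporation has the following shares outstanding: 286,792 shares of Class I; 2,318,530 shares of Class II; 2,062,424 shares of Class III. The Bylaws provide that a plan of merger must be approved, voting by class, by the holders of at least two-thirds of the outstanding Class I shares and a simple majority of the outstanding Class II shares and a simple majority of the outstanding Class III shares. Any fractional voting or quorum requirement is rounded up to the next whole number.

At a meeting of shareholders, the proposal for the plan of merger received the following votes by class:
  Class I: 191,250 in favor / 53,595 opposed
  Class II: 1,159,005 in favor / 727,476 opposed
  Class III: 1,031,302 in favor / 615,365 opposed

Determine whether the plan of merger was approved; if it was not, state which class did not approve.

Not approved — the Class II shares did not give the required vote.

Class I: 2/3 of 286792 = 191194.67, rounded up to 191195; 191,195 required, 191,250 in favor — approved.
Class II: a majority of 2318530 is 1159266; 1,159,266 required, 1,159,005 in favor — not approved.
Class III: a majority of 2062424 is 1031213; 1,031,213 required, 1,031,302 in favor — approved.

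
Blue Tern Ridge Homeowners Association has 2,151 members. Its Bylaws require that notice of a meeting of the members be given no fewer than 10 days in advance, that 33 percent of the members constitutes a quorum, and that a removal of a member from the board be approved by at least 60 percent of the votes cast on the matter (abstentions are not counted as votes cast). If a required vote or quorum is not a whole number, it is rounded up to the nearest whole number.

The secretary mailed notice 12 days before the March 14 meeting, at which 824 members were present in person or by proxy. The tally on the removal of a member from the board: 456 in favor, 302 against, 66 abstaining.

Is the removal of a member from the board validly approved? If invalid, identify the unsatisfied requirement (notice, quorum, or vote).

Notice: 12 days given; 10 required. Satisfied.
Quorum: 33% of 2,151 = 709.83, rounded up to 710; 824 present. Satisfied.
Vote: requires three-fifths of the votes cast (824 − 66 abstaining = 758); 3/5 of 758 = 454.80, rounded up to 455, so 455 needed; 456 in favor. Satisfied.

Valid — all requirements satisfied.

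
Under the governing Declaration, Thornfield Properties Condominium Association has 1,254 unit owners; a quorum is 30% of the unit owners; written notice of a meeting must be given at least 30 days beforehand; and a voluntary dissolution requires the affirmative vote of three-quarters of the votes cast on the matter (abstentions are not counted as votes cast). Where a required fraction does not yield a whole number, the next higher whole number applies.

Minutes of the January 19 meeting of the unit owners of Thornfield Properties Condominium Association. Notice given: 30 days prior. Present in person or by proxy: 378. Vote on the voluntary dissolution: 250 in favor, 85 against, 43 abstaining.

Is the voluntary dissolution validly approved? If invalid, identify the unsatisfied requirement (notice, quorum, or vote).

Notice: 30 days given; 30 required. Satisfied.
Quorum: 30% of 1,254 = 376.20, rounded up to 377; 378 present. Satisfied.
Vote: requires three-fourths of the votes cast (378 − 43 abstaining = 335); 3/4 of 335 = 251.25, rounded up to 252, so 252 needed; 250 in favor. Not satisfied.

Invalid — vote requirement not satisfied.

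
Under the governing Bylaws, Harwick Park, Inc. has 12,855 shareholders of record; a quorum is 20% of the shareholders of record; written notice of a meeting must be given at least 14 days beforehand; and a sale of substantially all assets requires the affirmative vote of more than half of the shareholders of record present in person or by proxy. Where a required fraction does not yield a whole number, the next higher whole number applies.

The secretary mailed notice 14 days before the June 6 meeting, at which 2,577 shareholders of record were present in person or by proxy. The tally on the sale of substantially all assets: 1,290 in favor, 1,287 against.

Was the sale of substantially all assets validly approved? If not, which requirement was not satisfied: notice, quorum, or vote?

Notice: 14 days given; 14 required. Satisfied.
Quorum: 20% of 12,855 = 2,571; 2,577 present. Satisfied.
Vote: requires a majority of those present (2,577); a majority of 2577 is 1289, so 1,289 needed; 1,290 in favor. Satisfied.

Valid — all requirements satisfied.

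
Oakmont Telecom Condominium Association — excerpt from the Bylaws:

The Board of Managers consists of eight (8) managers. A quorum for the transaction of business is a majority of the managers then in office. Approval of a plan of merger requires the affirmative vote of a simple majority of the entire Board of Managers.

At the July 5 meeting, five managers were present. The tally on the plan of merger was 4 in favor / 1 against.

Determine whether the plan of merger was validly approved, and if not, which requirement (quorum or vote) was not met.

Invalid — vote requirement not satisfied.

Quorum: 5 present; quorum is 5. Satisfied.
Vote: the plan of merger requires a majority of the entire Board of Managers (8). A majority of 8 is 5, so 5 affirmative votes are needed; 4 voted in favor. Not satisfied.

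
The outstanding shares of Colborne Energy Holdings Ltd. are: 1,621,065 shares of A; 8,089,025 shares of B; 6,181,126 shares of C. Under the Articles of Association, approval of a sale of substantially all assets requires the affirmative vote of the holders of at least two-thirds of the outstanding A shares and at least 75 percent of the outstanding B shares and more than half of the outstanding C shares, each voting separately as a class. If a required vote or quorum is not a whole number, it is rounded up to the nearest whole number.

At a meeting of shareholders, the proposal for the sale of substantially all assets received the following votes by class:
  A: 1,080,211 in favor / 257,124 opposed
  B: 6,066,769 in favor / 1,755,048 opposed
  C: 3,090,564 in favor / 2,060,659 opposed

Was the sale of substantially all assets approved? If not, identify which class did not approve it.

A: 2/3 of 1621065 = 1080710; 1,080,710 required, 1,080,211 in favor — not approved.
B: 3/4 of 8089025 = 6066768.75, rounded up to 6066769; 6,066,769 required, 6,066,769 in favor — approved.
C: a majority of 6181126 is 3090564; 3,090,564 required, 3,090,564 in favor — approved.

Not approved — the A shares did not give the required vote.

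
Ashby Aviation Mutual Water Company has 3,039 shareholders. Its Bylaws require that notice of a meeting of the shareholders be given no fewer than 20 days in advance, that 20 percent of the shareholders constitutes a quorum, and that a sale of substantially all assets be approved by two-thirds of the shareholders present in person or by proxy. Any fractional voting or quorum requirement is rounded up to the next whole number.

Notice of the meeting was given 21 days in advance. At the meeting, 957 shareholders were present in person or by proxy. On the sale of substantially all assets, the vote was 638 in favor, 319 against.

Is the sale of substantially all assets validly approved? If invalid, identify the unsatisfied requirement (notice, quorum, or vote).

Notice: 21 days given; 20 required. Satisfied.
Quorum: 20% of 3,039 = 607.80, rounded up to 608; 957 present. Satisfied.
Vote: requires two-thirds of those present (957); 2/3 of 957 = 638, so 638 needed; 638 in favor. Satisfied.

Valid — all requirements satisfied.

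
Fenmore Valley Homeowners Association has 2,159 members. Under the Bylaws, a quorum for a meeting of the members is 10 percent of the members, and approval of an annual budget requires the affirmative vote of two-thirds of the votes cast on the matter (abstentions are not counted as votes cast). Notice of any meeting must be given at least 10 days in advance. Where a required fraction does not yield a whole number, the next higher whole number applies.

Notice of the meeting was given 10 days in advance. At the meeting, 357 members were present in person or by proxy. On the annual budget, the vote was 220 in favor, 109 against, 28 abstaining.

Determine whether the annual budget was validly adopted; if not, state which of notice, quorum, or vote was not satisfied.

Notice: 10 days given; 10 required. Satisfied.
Quorum: 10% of 2,159 = 215.90, rounded up to 216; 357 present. Satisfied.
Vote: requires two-thirds of the votes cast (357 − 28 abstaining = 329); 2/3 of 329 = 219.33, rounded up to 220, so 220 needed; 220 in favor. Satisfied.

Valid — all requirements satisfied.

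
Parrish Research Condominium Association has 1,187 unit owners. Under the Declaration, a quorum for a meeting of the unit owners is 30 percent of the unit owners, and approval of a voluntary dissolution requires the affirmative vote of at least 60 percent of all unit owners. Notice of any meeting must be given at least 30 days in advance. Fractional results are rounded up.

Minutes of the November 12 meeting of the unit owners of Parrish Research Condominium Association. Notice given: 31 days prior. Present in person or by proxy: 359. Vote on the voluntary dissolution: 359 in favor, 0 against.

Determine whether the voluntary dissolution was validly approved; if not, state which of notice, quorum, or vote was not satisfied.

Notice: 31 days given; 30 required. Satisfied.
Quorum: 30% of 1,187 = 356.10, rounded up to 357; 359 present. Satisfied.
Vote: requires three-fifths of all unit owners (1,187); 3/5 of 1187 = 712.20, rounded up to 713, so 713 needed; 359 in favor. Not satisfied.

Invalid — vote requirement not satisfied.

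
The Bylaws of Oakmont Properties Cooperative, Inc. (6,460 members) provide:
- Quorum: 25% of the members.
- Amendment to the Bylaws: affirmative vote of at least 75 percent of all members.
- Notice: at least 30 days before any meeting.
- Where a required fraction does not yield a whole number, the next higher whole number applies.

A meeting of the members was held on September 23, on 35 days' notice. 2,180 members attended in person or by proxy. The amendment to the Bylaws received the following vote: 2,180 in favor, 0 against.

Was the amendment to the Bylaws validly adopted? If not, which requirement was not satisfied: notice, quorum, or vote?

Notice: 35 days given; 30 required. Satisfied.
Quorum: 25% of 6,460 = 1,615; 2,180 present. Satisfied.
Vote: requires three-fourths of all members (6,460); 3/4 of 6460 = 4845, so 4,845 needed; 2,180 in favor. Not satisfied.

Invalid — vote requirement not satisfied.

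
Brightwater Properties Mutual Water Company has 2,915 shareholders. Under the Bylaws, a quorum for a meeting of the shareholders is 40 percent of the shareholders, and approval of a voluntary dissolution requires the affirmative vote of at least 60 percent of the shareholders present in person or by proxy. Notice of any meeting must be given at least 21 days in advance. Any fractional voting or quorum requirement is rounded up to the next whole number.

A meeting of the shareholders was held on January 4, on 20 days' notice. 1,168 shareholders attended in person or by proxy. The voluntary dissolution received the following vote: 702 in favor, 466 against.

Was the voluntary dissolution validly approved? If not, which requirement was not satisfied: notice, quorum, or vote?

Notice: 20 days given; 21 required. Not satisfied.
Quorum: 40% of 2,915 = 1,166; 1,168 present. Satisfied.
Vote: requires three-fifths of those present (1,168); 3/5 of 1168 = 700.80, rounded up to 701, so 701 needed; 702 in favor. Satisfied.

Invalid — notice requirement not satisfied.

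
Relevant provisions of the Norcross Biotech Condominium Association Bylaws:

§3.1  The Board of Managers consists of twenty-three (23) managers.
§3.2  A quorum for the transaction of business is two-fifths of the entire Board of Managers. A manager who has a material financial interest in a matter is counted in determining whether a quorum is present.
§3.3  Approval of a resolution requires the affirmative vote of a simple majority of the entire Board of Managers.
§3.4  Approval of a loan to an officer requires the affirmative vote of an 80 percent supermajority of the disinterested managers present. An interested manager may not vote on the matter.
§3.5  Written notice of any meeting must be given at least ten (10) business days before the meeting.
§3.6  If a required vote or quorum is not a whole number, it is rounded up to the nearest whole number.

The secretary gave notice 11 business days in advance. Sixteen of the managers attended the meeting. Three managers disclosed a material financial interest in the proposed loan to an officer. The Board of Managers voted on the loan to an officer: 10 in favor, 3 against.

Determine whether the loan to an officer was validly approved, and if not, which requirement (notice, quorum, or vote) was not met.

Invalid — vote requirement not satisfied.

Notice: 11 business days given; 10 required (11 ≥ 10). Satisfied.
Quorum: 16 present (interested managers count toward quorum); quorum is 10. Satisfied.
Vote: the loan to an officer requires four-fifths of the disinterested managers present (16 − 3 = 13). 4/5 of 13 = 10.40, rounded up to 11, so 11 affirmative votes are needed; 10 voted in favor. Not satisfied.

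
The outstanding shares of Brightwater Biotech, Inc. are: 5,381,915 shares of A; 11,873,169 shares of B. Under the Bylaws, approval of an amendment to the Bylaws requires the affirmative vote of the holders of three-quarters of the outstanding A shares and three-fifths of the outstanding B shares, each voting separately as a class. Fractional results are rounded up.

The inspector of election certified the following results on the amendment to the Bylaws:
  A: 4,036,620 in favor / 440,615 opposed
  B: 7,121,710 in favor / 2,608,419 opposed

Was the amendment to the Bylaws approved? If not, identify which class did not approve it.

A: 3/4 of 5381915 = 4036436.25, rounded up to 4036437; 4,036,437 required, 4,036,620 in favor — approved.
B: 3/5 of 11873169 = 7123901.40, rounded up to 7123902; 7,123,902 required, 7,121,710 in favor — not approved.

Not approved — the B shares did not give the required vote.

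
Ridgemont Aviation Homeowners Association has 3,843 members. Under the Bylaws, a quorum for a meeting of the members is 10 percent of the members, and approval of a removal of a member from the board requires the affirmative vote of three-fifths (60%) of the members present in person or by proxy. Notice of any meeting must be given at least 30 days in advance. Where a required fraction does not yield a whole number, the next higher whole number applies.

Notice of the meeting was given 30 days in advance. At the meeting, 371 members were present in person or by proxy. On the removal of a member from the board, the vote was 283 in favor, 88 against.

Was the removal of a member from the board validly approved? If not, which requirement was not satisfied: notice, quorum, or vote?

Notice: 30 days given; 30 required. Satisfied.
Quorum: 10% of 3,843 = 384.30, rounded up to 385; 371 present. Not satisfied.
Vote: requires three-fifths of those present (371); 3/5 of 371 = 222.60, rounded up to 223, so 223 needed; 283 in favor. Satisfied.

Invalid — quorum requirement not satisfied.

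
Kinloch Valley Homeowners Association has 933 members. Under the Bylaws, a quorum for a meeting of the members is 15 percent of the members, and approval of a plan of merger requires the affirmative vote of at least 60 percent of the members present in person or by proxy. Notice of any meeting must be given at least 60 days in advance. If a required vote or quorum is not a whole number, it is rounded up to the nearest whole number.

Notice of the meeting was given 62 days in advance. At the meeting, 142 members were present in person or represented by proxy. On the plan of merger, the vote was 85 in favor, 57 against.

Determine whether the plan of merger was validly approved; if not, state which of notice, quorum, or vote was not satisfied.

Invalid — vote requirement not satisfied.

Notice: 62 days given; 60 required. Satisfied.
Quorum: 15% of 933 = 139.95, rounded up to 140; 142 present. Satisfied.
Vote: requires three-fifths of those present (142); 3/5 of 142 = 85.20, rounded up to 86, so 86 needed; 85 in favor. Not satisfied.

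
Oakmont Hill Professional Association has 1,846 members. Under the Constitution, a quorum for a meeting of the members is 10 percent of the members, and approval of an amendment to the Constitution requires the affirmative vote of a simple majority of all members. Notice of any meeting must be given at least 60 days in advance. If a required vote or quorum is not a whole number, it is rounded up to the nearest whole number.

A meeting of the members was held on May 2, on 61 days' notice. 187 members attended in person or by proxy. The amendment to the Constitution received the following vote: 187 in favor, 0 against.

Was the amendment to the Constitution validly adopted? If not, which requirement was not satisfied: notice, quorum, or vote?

Notice: 61 days given; 60 required. Satisfied.
Quorum: 10% of 1,846 = 184.60, rounded up to 185; 187 present. Satisfied.
Vote: requires a majority of all members (1,846); a majority of 1846 is 924, so 924 needed; 187 in favor. Not satisfied.

Invalid — vote requirement not satisfied.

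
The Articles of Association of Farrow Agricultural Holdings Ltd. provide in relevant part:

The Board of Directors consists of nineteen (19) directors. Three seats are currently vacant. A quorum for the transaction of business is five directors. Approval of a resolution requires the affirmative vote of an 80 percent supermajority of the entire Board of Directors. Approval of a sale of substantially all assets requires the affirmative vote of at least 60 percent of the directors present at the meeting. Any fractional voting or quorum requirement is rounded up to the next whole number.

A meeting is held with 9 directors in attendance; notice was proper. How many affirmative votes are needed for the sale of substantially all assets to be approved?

The sale of substantially all assets requires three-fifths of the directors present (9).
3/5 of 9 = 5.40, rounded up to 6.

6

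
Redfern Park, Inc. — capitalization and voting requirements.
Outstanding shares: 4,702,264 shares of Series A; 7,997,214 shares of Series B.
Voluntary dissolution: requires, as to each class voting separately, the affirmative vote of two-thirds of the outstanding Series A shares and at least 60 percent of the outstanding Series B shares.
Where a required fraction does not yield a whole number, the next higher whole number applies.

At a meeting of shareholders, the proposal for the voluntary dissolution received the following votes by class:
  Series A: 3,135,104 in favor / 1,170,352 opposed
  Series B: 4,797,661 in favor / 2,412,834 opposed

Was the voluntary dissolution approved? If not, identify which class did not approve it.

Series A: 2/3 of 4702264 = 3134842.67, rounded up to 3134843; 3,134,843 required, 3,135,104 in favor — approved.
Series B: 3/5 of 7997214 = 4798328.40, rounded up to 4798329; 4,798,329 required, 4,797,661 in favor — not approved.

Not approved — the Series B shares did not give the required vote.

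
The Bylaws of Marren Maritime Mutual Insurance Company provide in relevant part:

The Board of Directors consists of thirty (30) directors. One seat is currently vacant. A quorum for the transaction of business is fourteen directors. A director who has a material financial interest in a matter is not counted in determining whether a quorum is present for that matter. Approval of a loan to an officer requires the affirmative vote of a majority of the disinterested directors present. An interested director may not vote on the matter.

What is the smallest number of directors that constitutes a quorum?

14

The quorum is fixed at 14.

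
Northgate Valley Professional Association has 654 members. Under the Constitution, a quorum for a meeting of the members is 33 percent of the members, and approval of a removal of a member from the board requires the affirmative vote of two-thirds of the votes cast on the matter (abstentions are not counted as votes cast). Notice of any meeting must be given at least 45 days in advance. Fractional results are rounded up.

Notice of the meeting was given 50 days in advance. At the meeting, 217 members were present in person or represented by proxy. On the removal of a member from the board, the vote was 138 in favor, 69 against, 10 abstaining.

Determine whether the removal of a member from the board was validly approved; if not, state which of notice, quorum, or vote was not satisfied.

Notice: 50 days given; 45 required. Satisfied.
Quorum: 33% of 654 = 215.82, rounded up to 216; 217 present. Satisfied.
Vote: requires two-thirds of the votes cast (217 − 10 abstaining = 207); 2/3 of 207 = 138, so 138 needed; 138 in favor. Satisfied.

Valid — all requirements satisfied.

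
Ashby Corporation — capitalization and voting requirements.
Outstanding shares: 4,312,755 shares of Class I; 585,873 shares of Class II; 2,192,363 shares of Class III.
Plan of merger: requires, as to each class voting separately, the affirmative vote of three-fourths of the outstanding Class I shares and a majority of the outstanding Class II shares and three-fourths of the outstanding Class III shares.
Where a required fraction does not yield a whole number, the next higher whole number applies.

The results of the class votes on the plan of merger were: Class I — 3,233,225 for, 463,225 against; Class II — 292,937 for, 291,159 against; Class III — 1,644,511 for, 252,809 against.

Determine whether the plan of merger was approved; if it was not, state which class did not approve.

Class I: 3/4 of 4312755 = 3234566.25, rounded up to 3234567; 3,234,567 required, 3,233,225 in favor — not approved.
Class II: a majority of 585873 is 292937; 292,937 required, 292,937 in favor — approved.
Class III: 3/4 of 2192363 = 1644272.25, rounded up to 1644273; 1,644,273 required, 1,644,511 in favor — approved.

Not approved — the Class I shares did not give the required vote.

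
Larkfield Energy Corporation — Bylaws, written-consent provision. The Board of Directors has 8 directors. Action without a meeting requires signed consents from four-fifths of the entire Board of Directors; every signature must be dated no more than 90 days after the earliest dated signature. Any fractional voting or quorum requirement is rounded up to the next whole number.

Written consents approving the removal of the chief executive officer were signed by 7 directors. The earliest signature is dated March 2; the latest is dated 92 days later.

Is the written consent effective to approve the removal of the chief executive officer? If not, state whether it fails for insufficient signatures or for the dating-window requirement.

Signatures required: four-fifths of 8 — 4/5 of 8 = 6.40, rounded up to 7, so 7 needed; 7 signed. Sufficient.
Dating window: the latest signature is 92 days after the earliest; the limit is 90 days. Outside the window.

Not effective — dating-window requirement not satisfied.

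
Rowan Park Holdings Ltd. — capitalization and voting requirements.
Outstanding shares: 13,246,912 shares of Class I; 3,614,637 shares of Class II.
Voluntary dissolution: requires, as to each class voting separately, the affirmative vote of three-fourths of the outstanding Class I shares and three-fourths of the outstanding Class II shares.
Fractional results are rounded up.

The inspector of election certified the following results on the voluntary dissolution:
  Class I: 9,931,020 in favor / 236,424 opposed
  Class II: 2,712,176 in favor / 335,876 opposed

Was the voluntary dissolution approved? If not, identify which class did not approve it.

Not approved — the Class I shares did not give the required vote.

Class I: 3/4 of 13246912 = 9935184; 9,935,184 required, 9,931,020 in favor — not approved.
Class II: 3/4 of 3614637 = 2710977.75, rounded up to 2710978; 2,710,978 required, 2,712,176 in favor — approved.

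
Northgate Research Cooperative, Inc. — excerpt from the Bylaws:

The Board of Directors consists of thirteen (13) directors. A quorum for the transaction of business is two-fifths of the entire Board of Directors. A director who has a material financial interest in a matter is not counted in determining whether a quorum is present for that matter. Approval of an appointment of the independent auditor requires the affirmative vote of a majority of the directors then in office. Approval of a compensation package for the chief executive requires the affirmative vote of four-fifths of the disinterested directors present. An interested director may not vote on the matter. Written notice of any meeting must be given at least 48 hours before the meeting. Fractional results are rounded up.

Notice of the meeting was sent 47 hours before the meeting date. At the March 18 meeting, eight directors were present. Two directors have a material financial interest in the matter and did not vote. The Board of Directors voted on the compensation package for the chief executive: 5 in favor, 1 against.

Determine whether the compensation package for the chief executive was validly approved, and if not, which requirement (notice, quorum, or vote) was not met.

Notice: 47 hours given; 48 required (47 < 48). Not satisfied.
Quorum: 8 present, but the 2 interested directors do not count, leaving 6. Quorum is 6. Satisfied.
Vote: the compensation package for the chief executive requires four-fifths of the disinterested directors present (8 − 2 = 6). 4/5 of 6 = 4.80, rounded up to 5, so 5 affirmative votes are needed; 5 voted in favor. Satisfied.

Invalid — notice requirement not satisfied.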